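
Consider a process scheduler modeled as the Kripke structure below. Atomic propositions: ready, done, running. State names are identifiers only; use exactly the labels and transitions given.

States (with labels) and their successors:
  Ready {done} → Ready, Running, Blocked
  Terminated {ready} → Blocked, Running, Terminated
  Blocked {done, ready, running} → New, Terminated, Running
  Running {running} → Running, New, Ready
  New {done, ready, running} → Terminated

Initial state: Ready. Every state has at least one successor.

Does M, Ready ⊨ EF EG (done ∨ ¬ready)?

States satisfying EG (done ∨ ¬ready): {Ready, Blocked, Running}.
States satisfying EF EG (done ∨ ¬ready): {Ready, Terminated, Blocked, Running, New}.
Some path from Ready reaches a state where EG (done ∨ ¬ready) holds.
Ready ∈ Sat(EF EG (done ∨ ¬ready)).

Yes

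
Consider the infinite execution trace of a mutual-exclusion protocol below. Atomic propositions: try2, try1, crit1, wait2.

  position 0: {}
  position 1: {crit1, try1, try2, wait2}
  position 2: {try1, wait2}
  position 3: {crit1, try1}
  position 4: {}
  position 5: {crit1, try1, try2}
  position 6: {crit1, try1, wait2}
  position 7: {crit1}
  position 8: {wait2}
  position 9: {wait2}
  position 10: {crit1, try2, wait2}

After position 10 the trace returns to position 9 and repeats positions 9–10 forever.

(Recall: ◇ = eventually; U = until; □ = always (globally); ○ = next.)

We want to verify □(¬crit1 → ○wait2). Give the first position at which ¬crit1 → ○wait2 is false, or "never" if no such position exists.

Check ¬crit1 → ○wait2 at each position in order: 0 ✓, 1 ✓.
At position 2 the labels are {try1, wait2} and the next position 3 has {crit1, try1}, so ¬crit1 → ○wait2 is false there. This is the first violation.

2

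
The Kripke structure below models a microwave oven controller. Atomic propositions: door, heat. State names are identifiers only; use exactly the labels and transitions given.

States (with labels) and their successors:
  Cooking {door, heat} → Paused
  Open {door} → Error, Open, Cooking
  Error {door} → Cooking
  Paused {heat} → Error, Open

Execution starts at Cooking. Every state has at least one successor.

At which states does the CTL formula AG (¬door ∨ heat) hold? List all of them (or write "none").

none

States satisfying ¬door ∨ heat: {Cooking, Paused}.
States satisfying AG (¬door ∨ heat): ∅.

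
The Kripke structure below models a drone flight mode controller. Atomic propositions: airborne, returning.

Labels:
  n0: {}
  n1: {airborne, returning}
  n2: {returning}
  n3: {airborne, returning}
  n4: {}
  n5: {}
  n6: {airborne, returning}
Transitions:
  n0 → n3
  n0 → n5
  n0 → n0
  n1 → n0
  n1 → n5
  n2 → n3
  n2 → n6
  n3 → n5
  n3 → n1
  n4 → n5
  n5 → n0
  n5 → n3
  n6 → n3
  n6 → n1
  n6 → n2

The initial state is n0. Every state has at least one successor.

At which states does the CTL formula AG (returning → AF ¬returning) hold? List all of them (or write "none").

States satisfying returning → AF ¬returning: {n0, n1, n3, n4, n5}.
States satisfying AG (returning → AF ¬returning): {n0, n1, n3, n4, n5}.

{n0, n1, n3, n4, n5}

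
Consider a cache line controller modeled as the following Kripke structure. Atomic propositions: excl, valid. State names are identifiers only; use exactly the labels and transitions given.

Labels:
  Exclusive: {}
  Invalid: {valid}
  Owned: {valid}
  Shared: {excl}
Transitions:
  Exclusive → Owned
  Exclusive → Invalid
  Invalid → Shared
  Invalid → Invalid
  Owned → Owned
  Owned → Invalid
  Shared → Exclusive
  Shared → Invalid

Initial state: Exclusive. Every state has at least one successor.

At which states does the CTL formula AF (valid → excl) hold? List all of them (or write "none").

{Exclusive, Shared}

States satisfying valid → excl: {Exclusive, Shared}.
States satisfying AF (valid → excl): {Exclusive, Shared}.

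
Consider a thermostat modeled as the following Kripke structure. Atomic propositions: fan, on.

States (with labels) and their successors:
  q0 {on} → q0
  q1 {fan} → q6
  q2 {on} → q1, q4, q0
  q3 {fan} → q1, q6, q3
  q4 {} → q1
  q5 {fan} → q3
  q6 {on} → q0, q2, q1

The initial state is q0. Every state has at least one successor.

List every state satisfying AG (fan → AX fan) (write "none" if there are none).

States satisfying fan → AX fan: {q0, q2, q4, q5, q6}.
States satisfying AG (fan → AX fan): {q0}.

{q0}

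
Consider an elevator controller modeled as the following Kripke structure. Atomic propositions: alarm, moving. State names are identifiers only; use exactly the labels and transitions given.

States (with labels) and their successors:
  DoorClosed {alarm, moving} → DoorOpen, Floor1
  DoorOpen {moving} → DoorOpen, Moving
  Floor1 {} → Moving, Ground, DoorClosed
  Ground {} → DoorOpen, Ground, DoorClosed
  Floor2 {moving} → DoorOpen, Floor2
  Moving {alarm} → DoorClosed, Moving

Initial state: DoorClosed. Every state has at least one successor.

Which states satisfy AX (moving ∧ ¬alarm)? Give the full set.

{Floor2}

States satisfying moving ∧ ¬alarm: {DoorOpen, Floor2}.
States satisfying AX (moving ∧ ¬alarm): {Floor2}.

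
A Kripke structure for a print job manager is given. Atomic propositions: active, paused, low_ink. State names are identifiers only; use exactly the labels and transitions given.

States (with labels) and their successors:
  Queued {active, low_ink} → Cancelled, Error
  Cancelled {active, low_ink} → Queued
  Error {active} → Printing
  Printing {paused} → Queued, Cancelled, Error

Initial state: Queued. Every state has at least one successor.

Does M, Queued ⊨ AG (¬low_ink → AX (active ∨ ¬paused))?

Violated

States satisfying ¬low_ink → AX (active ∨ ¬paused): {Queued, Cancelled, Printing}.
States satisfying AG (¬low_ink → AX (active ∨ ¬paused)): ∅.
Error is reachable from Queued and violates ¬low_ink → AX (active ∨ ¬paused), so AG fails at Queued.
Queued ∉ Sat(AG (¬low_ink → AX (active ∨ ¬paused))).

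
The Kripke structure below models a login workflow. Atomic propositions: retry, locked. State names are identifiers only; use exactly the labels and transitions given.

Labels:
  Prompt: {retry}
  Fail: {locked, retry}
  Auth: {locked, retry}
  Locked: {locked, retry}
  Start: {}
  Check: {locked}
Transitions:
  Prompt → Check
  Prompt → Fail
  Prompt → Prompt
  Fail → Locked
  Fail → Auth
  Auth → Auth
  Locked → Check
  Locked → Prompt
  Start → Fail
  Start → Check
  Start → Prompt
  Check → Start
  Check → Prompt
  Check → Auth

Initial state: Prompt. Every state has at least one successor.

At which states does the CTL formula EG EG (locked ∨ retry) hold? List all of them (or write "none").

{Prompt, Fail, Auth, Locked, Check}

States satisfying EG (locked ∨ retry): {Prompt, Fail, Auth, Locked, Check}.
States satisfying EG EG (locked ∨ retry): {Prompt, Fail, Auth, Locked, Check}.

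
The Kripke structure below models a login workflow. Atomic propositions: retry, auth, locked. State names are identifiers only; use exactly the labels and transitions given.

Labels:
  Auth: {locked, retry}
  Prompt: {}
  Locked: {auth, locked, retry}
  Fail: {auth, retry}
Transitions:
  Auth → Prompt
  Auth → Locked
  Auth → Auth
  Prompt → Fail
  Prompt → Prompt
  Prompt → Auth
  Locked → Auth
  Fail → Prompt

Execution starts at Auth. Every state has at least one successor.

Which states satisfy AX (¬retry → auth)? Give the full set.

States satisfying ¬retry → auth: {Auth, Locked, Fail}.
States satisfying AX (¬retry → auth): {Locked}.

{Locked}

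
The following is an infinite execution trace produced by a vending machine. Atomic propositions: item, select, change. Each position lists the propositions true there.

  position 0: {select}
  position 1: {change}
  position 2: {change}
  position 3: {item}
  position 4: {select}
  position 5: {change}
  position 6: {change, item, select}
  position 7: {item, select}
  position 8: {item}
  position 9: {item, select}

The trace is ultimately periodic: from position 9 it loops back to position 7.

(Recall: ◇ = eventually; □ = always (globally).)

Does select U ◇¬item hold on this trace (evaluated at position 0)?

Walking from position 0: ◇¬item first holds at position 0, and select holds at every earlier position along the way, so select U ◇¬item holds.

Satisfied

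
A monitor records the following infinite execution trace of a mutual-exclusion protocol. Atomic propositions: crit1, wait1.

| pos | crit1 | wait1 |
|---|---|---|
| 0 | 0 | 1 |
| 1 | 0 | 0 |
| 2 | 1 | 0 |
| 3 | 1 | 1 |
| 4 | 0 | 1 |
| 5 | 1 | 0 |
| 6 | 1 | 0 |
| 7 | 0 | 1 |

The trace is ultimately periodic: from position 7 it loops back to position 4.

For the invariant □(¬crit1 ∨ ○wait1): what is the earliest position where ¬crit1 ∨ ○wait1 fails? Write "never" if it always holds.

Check ¬crit1 ∨ ○wait1 at each position in order: 0 ✓, 1 ✓, 2 ✓, 3 ✓, 4 ✓.
At position 5 the labels are {crit1} and the next position 6 has {crit1}, so ¬crit1 ∨ ○wait1 is false there. This is the first violation.

5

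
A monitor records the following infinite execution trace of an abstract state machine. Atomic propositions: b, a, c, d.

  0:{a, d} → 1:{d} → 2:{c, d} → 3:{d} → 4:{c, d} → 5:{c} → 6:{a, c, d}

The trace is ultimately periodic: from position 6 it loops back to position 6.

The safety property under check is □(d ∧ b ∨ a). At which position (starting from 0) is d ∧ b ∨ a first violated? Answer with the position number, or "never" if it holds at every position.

1

Check d ∧ b ∨ a at each position in order: 0 ✓.
At position 1 the labels are {d}, so d ∧ b ∨ a is false there. This is the first violation.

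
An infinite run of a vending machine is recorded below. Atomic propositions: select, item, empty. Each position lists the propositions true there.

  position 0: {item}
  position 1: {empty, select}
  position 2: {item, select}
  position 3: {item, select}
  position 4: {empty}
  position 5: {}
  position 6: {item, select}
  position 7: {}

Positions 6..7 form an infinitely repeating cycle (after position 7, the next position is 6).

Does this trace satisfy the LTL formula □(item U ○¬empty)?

item U ○¬empty holds at every position 0..7, and those are all positions ever visited, so □(item U ○¬empty) holds.

Satisfied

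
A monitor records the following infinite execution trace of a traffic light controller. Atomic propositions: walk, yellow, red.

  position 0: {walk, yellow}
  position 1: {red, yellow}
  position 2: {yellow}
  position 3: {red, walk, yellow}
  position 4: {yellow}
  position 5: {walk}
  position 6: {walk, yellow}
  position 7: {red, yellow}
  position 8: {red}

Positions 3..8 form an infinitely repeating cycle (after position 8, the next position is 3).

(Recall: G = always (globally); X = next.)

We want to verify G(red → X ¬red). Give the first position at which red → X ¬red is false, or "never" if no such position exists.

Check red → X ¬red at each position in order: 0 ✓, 1 ✓, 2 ✓, 3 ✓, 4 ✓, 5 ✓, 6 ✓.
At position 7 the labels are {red, yellow} and the next position 8 has {red}, so red → X ¬red is false there. This is the first violation.

7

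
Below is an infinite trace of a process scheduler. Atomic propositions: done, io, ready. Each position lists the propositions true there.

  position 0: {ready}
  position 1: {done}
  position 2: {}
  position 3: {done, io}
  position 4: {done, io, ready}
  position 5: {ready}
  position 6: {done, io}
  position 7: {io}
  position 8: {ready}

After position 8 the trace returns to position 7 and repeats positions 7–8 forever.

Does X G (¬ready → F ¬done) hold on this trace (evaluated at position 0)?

Satisfied

The position after 0 is 1; G (¬ready → F ¬done) is true there.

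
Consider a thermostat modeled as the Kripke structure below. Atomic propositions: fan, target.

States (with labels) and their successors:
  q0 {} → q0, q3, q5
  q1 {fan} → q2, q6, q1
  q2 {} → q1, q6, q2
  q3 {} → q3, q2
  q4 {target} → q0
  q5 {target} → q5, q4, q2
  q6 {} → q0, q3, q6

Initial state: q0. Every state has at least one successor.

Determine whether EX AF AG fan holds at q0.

States satisfying AF AG fan: ∅.
States satisfying EX AF AG fan: ∅.
No suitable path/successor from q0 witnesses the formula.
q0 ∉ Sat(EX AF AG fan).

Does not hold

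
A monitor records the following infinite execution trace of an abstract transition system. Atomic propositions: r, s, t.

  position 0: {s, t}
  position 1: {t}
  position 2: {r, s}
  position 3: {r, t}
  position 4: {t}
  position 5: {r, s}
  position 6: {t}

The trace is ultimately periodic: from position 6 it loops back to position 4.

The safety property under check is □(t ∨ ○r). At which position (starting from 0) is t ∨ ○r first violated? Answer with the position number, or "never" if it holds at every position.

5

Check t ∨ ○r at each position in order: 0 ✓, 1 ✓, 2 ✓, 3 ✓, 4 ✓.
At position 5 the labels are {r, s} and the next position 6 has {t}, so t ∨ ○r is false there. This is the first violation.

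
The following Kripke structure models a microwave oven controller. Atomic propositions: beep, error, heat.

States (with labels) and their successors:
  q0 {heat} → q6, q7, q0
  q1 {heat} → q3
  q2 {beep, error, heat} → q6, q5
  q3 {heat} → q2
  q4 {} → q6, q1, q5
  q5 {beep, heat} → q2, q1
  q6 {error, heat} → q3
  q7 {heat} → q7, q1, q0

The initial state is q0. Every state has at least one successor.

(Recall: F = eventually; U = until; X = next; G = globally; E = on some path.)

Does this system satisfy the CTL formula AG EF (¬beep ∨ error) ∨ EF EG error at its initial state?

Holds

States satisfying EF (¬beep ∨ error): {q0, q1, q2, q3, q4, q5, q6, q7}.
States satisfying AG EF (¬beep ∨ error): {q0, q1, q2, q3, q4, q5, q6, q7}.
States satisfying EG error: ∅.
States satisfying EF EG error: ∅.
States satisfying AG EF (¬beep ∨ error) ∨ EF EG error: {q0, q1, q2, q3, q4, q5, q6, q7}.
q0 ∈ Sat(AG EF (¬beep ∨ error) ∨ EF EG error).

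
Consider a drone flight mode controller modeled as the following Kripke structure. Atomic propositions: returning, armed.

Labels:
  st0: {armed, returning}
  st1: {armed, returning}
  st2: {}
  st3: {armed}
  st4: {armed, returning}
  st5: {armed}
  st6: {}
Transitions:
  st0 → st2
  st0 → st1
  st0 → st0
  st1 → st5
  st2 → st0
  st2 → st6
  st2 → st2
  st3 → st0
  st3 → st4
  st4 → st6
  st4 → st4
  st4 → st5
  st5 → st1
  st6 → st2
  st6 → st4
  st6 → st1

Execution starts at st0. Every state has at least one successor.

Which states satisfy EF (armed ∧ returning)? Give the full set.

States satisfying armed ∧ returning: {st0, st1, st4}.
States satisfying EF (armed ∧ returning): {st0, st1, st2, st3, st4, st5, st6}.

{st0, st1, st2, st3, st4, st5, st6}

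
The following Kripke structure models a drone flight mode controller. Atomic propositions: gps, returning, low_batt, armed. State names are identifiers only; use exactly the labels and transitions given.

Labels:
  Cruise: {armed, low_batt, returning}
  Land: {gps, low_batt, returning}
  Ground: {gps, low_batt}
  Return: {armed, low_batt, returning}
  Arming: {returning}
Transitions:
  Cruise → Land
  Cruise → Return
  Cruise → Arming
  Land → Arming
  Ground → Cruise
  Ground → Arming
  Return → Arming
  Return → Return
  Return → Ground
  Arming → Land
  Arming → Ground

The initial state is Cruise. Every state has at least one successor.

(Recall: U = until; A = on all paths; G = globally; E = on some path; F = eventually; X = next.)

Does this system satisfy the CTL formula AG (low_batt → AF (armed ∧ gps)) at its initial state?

Violated

States satisfying low_batt → AF (armed ∧ gps): {Arming}.
States satisfying AG (low_batt → AF (armed ∧ gps)): ∅.
Cruise is reachable from Cruise and violates low_batt → AF (armed ∧ gps), so AG fails at Cruise.
Cruise ∉ Sat(AG (low_batt → AF (armed ∧ gps))).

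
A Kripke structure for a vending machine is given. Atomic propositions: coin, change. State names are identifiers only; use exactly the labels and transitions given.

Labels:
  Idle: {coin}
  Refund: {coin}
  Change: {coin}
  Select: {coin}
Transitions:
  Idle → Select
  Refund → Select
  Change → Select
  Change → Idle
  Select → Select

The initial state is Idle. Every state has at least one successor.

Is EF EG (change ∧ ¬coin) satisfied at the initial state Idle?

States satisfying EG (change ∧ ¬coin): ∅.
States satisfying EF EG (change ∧ ¬coin): ∅.
No suitable path/successor from Idle witnesses the formula.
Idle ∉ Sat(EF EG (change ∧ ¬coin)).

Does not hold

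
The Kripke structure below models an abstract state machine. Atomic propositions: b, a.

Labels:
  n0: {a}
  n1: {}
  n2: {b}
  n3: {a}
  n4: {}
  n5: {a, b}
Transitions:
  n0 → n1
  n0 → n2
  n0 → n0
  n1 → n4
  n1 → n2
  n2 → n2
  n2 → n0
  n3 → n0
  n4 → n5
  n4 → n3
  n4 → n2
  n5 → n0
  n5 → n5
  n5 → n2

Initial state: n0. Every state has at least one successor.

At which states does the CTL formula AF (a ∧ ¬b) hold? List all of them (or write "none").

States satisfying a ∧ ¬b: {n0, n3}.
States satisfying AF (a ∧ ¬b): {n0, n3}.

{n0, n3}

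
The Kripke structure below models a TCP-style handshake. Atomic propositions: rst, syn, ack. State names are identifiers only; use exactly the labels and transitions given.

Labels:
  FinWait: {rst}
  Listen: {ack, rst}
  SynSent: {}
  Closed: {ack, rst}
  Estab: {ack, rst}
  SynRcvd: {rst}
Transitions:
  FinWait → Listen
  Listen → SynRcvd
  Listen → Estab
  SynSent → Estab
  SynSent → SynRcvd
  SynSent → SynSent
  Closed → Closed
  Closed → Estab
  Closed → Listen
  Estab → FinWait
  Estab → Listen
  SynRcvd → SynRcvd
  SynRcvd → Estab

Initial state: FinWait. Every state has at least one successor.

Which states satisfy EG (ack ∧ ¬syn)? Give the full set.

States satisfying ack ∧ ¬syn: {Listen, Closed, Estab}.
States satisfying EG (ack ∧ ¬syn): {Listen, Closed, Estab}.

{Listen, Closed, Estab}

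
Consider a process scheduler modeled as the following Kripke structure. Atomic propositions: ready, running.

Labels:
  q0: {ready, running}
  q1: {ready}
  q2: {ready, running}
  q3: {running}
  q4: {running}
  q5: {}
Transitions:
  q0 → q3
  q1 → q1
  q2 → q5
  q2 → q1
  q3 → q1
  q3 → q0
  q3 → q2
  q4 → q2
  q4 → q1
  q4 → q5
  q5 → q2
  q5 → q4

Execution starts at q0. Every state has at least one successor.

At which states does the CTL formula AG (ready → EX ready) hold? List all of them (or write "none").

States satisfying ready → EX ready: {q1, q2, q3, q4, q5}.
States satisfying AG (ready → EX ready): {q1, q2, q4, q5}.

{q1, q2, q4, q5}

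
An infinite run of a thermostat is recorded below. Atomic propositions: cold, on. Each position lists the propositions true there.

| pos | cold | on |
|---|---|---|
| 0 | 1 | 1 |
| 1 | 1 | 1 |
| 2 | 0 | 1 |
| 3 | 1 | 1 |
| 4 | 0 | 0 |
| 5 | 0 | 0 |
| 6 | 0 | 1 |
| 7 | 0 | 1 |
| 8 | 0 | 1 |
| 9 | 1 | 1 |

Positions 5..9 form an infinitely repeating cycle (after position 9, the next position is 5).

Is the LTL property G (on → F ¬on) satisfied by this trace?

Holds

on → F ¬on holds at every position 0..9, and those are all positions ever visited, so G (on → F ¬on) holds.
Positions where on holds: 0, 1, 2, 3, 6, 7, 8, 9.
Check F ¬on at each: 0→ok, 1→ok, 2→ok, 3→ok, 6→ok, 7→ok, 8→ok, 9→ok.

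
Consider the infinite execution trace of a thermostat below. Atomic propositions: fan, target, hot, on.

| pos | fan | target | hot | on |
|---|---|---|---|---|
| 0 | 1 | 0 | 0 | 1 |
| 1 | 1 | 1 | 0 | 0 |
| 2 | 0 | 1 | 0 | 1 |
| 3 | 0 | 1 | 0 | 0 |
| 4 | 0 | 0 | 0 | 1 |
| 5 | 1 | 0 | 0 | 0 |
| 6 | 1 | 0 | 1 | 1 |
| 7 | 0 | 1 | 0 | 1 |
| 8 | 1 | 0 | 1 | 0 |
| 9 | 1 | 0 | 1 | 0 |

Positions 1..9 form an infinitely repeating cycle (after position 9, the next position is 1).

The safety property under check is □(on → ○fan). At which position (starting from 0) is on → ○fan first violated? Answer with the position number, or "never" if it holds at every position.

2

Check on → ○fan at each position in order: 0 ✓, 1 ✓.
At position 2 the labels are {on, target} and the next position 3 has {target}, so on → ○fan is false there. This is the first violation.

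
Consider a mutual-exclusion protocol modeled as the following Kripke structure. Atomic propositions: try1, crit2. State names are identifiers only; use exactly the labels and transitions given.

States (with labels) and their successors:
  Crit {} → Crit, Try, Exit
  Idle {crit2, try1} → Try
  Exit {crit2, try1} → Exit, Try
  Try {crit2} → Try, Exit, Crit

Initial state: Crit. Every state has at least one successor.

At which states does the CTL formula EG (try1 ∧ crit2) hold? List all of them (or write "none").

{Exit}

States satisfying try1 ∧ crit2: {Idle, Exit}.
States satisfying EG (try1 ∧ crit2): {Exit}.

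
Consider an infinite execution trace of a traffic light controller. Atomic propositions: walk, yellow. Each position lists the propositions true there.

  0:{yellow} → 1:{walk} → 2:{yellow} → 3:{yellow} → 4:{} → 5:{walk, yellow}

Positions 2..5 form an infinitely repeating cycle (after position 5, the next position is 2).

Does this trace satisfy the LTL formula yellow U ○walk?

Satisfied

Walking from position 0: ○walk first holds at position 0, and yellow holds at every earlier position along the way, so yellow U ○walk holds.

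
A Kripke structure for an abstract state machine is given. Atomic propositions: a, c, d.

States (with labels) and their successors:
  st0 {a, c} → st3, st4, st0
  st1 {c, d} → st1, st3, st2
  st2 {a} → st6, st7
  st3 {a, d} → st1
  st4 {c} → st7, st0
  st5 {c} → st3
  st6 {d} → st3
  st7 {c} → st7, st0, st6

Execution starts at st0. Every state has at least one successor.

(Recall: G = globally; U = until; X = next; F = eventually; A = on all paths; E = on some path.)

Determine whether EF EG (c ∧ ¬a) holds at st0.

States satisfying EG (c ∧ ¬a): {st1, st4, st7}.
States satisfying EF EG (c ∧ ¬a): {st0, st1, st2, st3, st4, st5, st6, st7}.
Some path from st0 reaches a state where EG (c ∧ ¬a) holds.
st0 ∈ Sat(EF EG (c ∧ ¬a)).

Satisfied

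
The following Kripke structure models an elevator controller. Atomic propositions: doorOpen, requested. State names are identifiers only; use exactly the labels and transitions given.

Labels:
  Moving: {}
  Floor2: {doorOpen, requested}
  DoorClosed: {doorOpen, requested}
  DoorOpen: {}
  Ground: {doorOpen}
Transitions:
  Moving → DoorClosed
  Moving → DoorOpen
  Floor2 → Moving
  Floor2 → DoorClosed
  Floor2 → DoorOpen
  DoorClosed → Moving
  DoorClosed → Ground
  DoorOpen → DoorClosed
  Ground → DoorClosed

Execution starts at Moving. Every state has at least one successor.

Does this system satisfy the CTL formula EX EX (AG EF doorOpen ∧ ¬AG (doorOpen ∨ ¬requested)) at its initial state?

Violated

States satisfying EX (AG EF doorOpen ∧ ¬AG (doorOpen ∨ ¬requested)): ∅.
States satisfying EX EX (AG EF doorOpen ∧ ¬AG (doorOpen ∨ ¬requested)): ∅.
No suitable path/successor from Moving witnesses the formula.
Moving ∉ Sat(EX EX (AG EF doorOpen ∧ ¬AG (doorOpen ∨ ¬requested))).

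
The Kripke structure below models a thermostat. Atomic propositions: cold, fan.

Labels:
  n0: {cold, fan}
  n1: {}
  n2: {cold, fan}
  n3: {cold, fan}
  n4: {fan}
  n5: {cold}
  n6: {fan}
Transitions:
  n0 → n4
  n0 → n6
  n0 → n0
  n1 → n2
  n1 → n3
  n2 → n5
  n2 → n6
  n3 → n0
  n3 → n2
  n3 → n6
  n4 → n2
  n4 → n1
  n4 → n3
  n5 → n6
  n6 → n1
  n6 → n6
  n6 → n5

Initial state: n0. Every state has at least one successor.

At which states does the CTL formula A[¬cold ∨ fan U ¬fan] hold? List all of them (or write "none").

States satisfying ¬cold ∨ fan: {n0, n1, n2, n3, n4, n6}.
States satisfying ¬fan: {n1, n5}.
States satisfying A[¬cold ∨ fan U ¬fan]: {n1, n5}.

{n1, n5}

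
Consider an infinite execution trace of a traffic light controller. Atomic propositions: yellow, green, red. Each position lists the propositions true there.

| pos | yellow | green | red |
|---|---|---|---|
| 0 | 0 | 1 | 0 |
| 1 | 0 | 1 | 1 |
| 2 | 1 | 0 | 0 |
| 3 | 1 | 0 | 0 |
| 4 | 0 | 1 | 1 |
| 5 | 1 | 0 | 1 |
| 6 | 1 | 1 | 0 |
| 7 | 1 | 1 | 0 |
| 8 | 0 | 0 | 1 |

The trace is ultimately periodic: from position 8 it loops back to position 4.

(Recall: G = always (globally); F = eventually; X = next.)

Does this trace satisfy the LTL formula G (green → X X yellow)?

green → X X yellow must hold at every position from 0 onward. It fails at position 6, so G (green → X X yellow) is false.
Positions where green holds: 0, 1, 4, 6, 7.
Check X X yellow at each: 0→ok, 1→ok, 4→ok, 6→fails, 7→fails.

No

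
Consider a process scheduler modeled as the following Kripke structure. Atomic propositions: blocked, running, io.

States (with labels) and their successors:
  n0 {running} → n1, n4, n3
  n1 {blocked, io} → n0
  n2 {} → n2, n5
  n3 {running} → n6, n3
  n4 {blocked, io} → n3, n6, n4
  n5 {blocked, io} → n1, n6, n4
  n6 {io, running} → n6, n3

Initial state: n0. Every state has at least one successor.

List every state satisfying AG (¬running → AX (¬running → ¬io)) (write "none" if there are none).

{n3, n6}

States satisfying ¬running → AX (¬running → ¬io): {n0, n1, n3, n6}.
States satisfying AG (¬running → AX (¬running → ¬io)): {n3, n6}.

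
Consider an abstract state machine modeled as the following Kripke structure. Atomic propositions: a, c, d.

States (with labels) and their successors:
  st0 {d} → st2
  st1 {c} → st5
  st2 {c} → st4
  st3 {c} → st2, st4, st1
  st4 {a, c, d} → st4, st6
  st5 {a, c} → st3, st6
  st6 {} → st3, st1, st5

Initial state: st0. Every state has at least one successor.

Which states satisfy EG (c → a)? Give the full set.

{st4, st5, st6}

States satisfying c → a: {st0, st4, st5, st6}.
States satisfying EG (c → a): {st4, st5, st6}.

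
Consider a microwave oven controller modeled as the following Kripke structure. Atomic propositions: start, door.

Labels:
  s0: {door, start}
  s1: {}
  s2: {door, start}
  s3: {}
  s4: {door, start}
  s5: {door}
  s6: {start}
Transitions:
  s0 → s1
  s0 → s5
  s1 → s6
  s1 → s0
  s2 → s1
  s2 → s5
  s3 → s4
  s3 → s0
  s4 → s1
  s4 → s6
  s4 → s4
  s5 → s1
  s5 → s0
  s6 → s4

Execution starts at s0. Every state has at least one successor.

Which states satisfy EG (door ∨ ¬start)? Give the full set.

States satisfying door ∨ ¬start: {s0, s1, s2, s3, s4, s5}.
States satisfying EG (door ∨ ¬start): {s0, s1, s2, s3, s4, s5}.

{s0, s1, s2, s3, s4, s5}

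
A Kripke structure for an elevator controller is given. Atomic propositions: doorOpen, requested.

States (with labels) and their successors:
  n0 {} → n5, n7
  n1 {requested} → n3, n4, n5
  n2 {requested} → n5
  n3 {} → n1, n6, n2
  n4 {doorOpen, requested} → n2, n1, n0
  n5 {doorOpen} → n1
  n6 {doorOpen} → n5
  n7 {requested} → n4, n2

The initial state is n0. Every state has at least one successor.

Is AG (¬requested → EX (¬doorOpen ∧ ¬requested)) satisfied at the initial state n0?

States satisfying ¬requested → EX (¬doorOpen ∧ ¬requested): {n1, n2, n4, n7}.
States satisfying AG (¬requested → EX (¬doorOpen ∧ ¬requested)): ∅.
n0 is reachable from n0 and violates ¬requested → EX (¬doorOpen ∧ ¬requested), so AG fails at n0.
n0 ∉ Sat(AG (¬requested → EX (¬doorOpen ∧ ¬requested))).

No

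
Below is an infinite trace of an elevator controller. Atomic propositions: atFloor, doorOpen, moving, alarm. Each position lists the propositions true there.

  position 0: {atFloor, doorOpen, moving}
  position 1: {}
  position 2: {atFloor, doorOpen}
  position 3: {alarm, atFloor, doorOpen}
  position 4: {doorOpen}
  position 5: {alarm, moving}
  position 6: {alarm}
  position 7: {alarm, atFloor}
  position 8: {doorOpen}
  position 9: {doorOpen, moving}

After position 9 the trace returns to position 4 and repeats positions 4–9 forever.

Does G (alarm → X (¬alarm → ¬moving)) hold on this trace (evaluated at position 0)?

Satisfied

alarm → X (¬alarm → ¬moving) holds at every position 0..9, and those are all positions ever visited, so G (alarm → X (¬alarm → ¬moving)) holds.
Positions where alarm holds: 3, 5, 6, 7.
Check X (¬alarm → ¬moving) at each: 3→ok, 5→ok, 6→ok, 7→ok.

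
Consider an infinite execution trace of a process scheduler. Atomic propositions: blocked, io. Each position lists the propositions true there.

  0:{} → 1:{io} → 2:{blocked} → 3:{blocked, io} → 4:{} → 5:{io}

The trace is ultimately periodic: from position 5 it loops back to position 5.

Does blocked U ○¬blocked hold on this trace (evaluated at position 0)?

Satisfied

Walking from position 0: ○¬blocked first holds at position 0, and blocked holds at every earlier position along the way, so blocked U ○¬blocked holds.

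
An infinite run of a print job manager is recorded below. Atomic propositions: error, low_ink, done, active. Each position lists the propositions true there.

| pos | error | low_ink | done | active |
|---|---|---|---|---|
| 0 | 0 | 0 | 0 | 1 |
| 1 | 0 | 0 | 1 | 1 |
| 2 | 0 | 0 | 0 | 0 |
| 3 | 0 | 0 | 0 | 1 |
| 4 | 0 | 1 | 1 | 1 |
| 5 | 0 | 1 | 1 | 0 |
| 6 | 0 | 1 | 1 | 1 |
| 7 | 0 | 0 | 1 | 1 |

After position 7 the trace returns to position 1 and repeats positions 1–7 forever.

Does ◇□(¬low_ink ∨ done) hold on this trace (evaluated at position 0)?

□(¬low_ink ∨ done) holds at position 0, which is reachable from 0, so ◇□(¬low_ink ∨ done) holds.

Yes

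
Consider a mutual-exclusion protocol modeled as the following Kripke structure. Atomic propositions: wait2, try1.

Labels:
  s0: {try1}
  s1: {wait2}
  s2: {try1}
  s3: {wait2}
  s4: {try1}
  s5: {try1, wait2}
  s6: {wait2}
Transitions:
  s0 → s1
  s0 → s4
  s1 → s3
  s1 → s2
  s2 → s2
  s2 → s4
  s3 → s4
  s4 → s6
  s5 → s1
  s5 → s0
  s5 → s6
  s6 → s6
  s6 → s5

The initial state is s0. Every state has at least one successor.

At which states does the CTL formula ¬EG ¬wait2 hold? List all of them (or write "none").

{s0, s1, s3, s4, s5, s6}

States satisfying ¬wait2: {s0, s2, s4}.
States satisfying EG ¬wait2: {s2}.
States satisfying ¬EG ¬wait2: {s0, s1, s3, s4, s5, s6}.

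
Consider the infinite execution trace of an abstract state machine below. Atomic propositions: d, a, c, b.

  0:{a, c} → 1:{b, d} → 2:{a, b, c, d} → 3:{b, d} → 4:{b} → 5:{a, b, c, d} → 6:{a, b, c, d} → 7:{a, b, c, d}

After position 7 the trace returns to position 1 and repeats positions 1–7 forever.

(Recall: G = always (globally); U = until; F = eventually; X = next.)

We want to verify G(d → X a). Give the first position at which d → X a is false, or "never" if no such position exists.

2

Check d → X a at each position in order: 0 ✓, 1 ✓.
At position 2 the labels are {a, b, c, d} and the next position 3 has {b, d}, so d → X a is false there. This is the first violation.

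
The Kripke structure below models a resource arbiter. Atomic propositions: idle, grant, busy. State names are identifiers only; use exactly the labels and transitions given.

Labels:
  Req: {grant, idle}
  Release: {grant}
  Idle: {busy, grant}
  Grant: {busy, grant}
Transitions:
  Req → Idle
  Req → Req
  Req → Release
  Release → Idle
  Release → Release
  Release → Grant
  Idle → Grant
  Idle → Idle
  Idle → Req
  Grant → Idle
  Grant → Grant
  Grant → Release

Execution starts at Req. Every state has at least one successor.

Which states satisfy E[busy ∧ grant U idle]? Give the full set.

States satisfying busy ∧ grant: {Idle, Grant}.
States satisfying idle: {Req}.
States satisfying E[busy ∧ grant U idle]: {Req, Idle, Grant}.

{Req, Idle, Grant}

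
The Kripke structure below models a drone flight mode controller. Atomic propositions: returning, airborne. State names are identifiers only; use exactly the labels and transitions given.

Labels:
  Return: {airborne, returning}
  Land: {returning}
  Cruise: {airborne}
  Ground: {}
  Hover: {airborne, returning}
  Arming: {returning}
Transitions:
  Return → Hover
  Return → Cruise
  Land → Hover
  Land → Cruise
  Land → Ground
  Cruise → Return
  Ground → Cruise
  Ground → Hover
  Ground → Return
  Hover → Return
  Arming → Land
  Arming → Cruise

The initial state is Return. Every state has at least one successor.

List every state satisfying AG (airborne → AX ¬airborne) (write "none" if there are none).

States satisfying airborne → AX ¬airborne: {Land, Ground, Arming}.
States satisfying AG (airborne → AX ¬airborne): ∅.

none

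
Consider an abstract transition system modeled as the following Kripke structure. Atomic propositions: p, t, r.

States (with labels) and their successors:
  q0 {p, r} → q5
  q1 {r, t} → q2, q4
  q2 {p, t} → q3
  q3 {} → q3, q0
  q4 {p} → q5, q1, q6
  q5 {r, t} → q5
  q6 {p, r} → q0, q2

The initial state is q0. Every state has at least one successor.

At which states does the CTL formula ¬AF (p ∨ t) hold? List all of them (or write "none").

States satisfying p ∨ t: {q0, q1, q2, q4, q5, q6}.
States satisfying AF (p ∨ t): {q0, q1, q2, q4, q5, q6}.
States satisfying ¬AF (p ∨ t): {q3}.

{q3}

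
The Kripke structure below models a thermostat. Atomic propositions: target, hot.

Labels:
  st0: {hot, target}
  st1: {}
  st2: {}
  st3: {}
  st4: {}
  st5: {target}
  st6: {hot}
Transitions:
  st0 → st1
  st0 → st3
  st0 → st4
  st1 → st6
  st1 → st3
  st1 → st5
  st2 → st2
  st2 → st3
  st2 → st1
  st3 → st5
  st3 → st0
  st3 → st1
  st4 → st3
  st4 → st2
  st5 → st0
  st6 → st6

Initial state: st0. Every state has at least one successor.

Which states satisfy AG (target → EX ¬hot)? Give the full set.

States satisfying target → EX ¬hot: {st0, st1, st2, st3, st4, st6}.
States satisfying AG (target → EX ¬hot): {st6}.

{st6}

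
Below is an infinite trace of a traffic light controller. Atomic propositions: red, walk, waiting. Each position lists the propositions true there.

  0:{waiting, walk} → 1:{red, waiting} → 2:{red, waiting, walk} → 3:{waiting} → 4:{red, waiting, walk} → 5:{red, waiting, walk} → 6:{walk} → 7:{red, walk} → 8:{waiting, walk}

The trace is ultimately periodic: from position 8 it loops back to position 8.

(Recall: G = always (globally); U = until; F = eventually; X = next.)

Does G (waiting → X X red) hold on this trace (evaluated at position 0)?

No

waiting → X X red must hold at every position from 0 onward. It fails at position 1, so G (waiting → X X red) is false.
Positions where waiting holds: 0, 1, 2, 3, 4, 5, 8.
Check X X red at each: 0→ok, 1→fails, 2→ok, 3→ok, 4→fails, 5→ok, 8→fails.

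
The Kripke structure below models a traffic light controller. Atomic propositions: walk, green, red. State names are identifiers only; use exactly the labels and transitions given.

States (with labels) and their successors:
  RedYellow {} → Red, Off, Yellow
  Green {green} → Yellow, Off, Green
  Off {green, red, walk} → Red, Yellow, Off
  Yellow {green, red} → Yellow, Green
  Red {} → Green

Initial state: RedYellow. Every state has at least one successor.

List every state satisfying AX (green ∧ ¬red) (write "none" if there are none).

{Red}

States satisfying green ∧ ¬red: {Green}.
States satisfying AX (green ∧ ¬red): {Red}.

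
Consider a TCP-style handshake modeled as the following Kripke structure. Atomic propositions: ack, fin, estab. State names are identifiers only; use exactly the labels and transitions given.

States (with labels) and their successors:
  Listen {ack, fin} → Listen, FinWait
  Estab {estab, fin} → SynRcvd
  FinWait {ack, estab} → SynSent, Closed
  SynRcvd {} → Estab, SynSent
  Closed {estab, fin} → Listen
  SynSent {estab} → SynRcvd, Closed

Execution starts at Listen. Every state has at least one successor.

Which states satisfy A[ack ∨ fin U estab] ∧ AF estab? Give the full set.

States satisfying ack ∨ fin: {Listen, Estab, FinWait, Closed}.
States satisfying estab: {Estab, FinWait, Closed, SynSent}.
States satisfying A[ack ∨ fin U estab]: {Estab, FinWait, Closed, SynSent}.
States satisfying AF estab: {Estab, FinWait, SynRcvd, Closed, SynSent}.
States satisfying A[ack ∨ fin U estab] ∧ AF estab: {Estab, FinWait, Closed, SynSent}.

{Estab, FinWait, Closed, SynSent}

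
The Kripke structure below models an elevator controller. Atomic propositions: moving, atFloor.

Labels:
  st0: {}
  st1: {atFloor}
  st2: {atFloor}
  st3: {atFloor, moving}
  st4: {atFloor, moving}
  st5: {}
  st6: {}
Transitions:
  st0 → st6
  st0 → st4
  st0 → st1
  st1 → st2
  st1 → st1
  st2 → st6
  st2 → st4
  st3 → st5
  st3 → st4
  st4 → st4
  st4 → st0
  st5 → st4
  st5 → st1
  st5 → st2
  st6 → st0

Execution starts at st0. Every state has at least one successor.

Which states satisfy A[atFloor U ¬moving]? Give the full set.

States satisfying atFloor: {st1, st2, st3, st4}.
States satisfying ¬moving: {st0, st1, st2, st5, st6}.
States satisfying A[atFloor U ¬moving]: {st0, st1, st2, st5, st6}.

{st0, st1, st2, st5, st6}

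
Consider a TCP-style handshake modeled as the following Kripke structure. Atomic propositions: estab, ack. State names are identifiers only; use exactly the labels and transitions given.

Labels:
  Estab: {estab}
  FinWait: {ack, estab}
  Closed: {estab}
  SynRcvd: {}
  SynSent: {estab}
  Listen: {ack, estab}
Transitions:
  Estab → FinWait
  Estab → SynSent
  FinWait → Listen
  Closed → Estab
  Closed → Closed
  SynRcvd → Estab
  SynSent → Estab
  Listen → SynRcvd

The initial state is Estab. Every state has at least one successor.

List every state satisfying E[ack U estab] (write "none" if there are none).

States satisfying ack: {FinWait, Listen}.
States satisfying estab: {Estab, FinWait, Closed, SynSent, Listen}.
States satisfying E[ack U estab]: {Estab, FinWait, Closed, SynSent, Listen}.

{Estab, FinWait, Closed, SynSent, Listen}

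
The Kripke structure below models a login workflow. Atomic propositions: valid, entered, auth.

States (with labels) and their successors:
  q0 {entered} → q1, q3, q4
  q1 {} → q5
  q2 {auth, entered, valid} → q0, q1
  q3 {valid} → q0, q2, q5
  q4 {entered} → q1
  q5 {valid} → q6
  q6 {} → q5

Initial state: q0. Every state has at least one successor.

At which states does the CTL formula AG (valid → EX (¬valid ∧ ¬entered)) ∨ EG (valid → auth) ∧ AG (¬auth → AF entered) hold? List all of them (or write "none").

States satisfying valid → EX (¬valid ∧ ¬entered): {q0, q1, q2, q4, q5, q6}.
States satisfying AG (valid → EX (¬valid ∧ ¬entered)): {q1, q4, q5, q6}.
States satisfying valid → auth: {q0, q1, q2, q4, q6}.
States satisfying EG (valid → auth): ∅.
States satisfying ¬auth → AF entered: {q0, q2, q4}.
States satisfying AG (¬auth → AF entered): ∅.
States satisfying EG (valid → auth) ∧ AG (¬auth → AF entered): ∅.
States satisfying AG (valid → EX (¬valid ∧ ¬entered)) ∨ EG (valid → auth) ∧ AG (¬auth → AF entered): {q1, q4, q5, q6}.

{q1, q4, q5, q6}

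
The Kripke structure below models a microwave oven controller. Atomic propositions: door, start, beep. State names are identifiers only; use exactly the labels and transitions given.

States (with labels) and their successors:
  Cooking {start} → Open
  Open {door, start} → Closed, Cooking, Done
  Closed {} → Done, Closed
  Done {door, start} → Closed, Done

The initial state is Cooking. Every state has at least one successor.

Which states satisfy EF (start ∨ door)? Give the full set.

States satisfying start ∨ door: {Cooking, Open, Done}.
States satisfying EF (start ∨ door): {Cooking, Open, Closed, Done}.

{Cooking, Open, Closed, Done}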